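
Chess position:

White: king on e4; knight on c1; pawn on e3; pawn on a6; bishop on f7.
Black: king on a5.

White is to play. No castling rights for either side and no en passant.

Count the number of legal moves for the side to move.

21

White to move; king on e4.
In check: no.
Legal moves: Bg8, Be8, Bg6, Be6, Bh5, Bd5, Bc4, Bb3, Ba2, Kf5, Ke5, Kd5, Kf4, Kd4, Kf3, Kd3, Nd3, Nb3+, Ne2, Na2, a7.
Count: 21.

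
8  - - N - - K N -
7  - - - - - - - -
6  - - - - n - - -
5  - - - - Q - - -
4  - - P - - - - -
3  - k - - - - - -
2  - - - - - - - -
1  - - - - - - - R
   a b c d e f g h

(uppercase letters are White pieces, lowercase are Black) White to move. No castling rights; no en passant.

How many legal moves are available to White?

White to move; king on f8.
In check: yes, from the black knight on e6.
Legal moves: Ke8, Kf7, Ke7, Qxe6.
Count: 4.

4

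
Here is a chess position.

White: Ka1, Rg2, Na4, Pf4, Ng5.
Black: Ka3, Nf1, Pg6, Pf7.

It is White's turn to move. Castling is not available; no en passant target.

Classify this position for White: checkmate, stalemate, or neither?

White to move; white king on a1.
In check: no.
Legal moves for White include: Nh7, Nxf7, Ne6, Ne4, Nh3, Nf3, Nb6, Nc5, Nc3, Nb2, Rg4, Rg3+, Rh2, Rf2, Re2, Rd2, Rc2, Rb2, ... (list truncated; more exist).
White has legal moves and is not in check → neither.

neither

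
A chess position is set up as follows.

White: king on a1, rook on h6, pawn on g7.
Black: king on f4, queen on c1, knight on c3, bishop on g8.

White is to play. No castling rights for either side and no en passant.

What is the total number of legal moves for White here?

0

White to move; king on a1.
In check: yes, from the black queen on c1.
Legal moves: none.
Count: 0.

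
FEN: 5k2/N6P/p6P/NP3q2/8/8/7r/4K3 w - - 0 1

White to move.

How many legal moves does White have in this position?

13

White to move; king on e1.
In check: no.
Legal moves: Nc8, N7c6, Nb7, N5c6, Nc4, Nb3, Kd1, bxa6, h8=Q+, h8=R+, h8=B, h8=N, b6.
Count: 13.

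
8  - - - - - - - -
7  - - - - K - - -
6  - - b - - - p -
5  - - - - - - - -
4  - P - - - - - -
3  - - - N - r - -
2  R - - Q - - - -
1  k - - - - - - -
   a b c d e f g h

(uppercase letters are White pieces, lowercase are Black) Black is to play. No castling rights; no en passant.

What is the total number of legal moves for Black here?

1

Black to move; king on a1.
In check: yes, from the white rook on a2.
Legal moves: Kb1.
Count: 1.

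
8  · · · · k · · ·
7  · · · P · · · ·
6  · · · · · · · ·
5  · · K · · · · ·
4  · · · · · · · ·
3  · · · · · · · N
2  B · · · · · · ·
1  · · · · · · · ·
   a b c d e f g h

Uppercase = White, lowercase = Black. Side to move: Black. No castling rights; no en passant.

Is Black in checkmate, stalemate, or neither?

Black to move; black king on e8.
In check: yes, from the white pawn on d7.
King squares — d7: available; e7: available; f7: attacked by Ba2; d8: available; f8: available.
Legal moves for Black: Kf8, Kd8, Ke7, Kxd7.
Black is in check but has 4 legal moves → neither.

neither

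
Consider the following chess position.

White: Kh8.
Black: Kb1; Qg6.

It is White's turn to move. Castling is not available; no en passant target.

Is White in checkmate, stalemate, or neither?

White to move; white king on h8.
In check: no.
King squares — g7: attacked by Qg6; h7: attacked by Qg6; g8: attacked by Qg6.
Legal moves for White: none.
Not in check and no legal moves → stalemate.

stalemate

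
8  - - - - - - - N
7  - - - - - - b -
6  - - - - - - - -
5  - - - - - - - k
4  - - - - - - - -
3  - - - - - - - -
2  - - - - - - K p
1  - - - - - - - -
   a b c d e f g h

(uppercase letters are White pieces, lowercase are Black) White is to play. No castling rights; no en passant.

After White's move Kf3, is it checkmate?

After Kf3: black king on h5; in check: no.
Black is not in check, so this cannot be checkmate.

no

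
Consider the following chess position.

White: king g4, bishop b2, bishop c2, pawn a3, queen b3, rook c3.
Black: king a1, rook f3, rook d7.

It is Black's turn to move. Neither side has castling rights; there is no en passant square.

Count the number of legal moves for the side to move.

Black to move; king on a1.
In check: yes, from the white bishop on b2.
Legal moves: none.
Count: 0.

0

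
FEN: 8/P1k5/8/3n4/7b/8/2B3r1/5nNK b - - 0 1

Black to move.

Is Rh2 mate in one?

After Rh2: white king on h1; in check: yes, from the black rook on h2.
King squares — g1: own knight; g2: attacked by Rh2; h2: attacked by Nf1.
White has no legal moves → checkmate.

yes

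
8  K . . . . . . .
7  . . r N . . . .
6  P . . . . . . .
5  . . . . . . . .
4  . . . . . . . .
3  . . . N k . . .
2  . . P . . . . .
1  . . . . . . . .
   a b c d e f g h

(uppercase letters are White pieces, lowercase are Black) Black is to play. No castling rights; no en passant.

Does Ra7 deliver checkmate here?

After Ra7: white king on a8; in check: yes, from the black rook on a7.
White has 2 legal replies: Kb8, Kxa7.
In check but a legal move exists → not checkmate.

no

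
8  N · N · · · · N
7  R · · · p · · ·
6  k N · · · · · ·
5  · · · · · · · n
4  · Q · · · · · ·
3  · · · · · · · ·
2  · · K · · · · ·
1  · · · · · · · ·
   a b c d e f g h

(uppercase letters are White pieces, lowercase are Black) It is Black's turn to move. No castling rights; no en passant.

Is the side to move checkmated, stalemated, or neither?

checkmate

Black to move; black king on a6.
In check: yes, from the white rook on a7.
King squares — a5: attacked by Qb4; b5: attacked by Qb4; b6: attacked by Qb4; a7: attacked by Nc8; b7: attacked by Ra7.
Legal moves for Black: none.
In check with no legal moves → checkmate.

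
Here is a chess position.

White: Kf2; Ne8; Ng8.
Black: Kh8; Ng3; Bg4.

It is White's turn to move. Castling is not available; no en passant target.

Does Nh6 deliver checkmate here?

no

After Nh6: black king on h8; in check: no.
Black is not in check, so this cannot be checkmate.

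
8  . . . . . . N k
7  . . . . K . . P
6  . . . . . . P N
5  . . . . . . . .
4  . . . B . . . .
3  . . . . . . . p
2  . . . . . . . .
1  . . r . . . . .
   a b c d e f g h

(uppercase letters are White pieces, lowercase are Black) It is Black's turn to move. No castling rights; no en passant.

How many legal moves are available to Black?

0

Black to move; king on h8.
In check: yes, from the white bishop on d4.
Legal moves: none.
Count: 0.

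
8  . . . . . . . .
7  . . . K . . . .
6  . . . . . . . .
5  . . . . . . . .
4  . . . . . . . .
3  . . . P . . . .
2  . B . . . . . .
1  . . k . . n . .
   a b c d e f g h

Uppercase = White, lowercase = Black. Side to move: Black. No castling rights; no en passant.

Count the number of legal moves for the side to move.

Black to move; king on c1.
In check: yes, from the white bishop on b2.
Legal moves: Kd2, Kc2, Kxb2, Kd1, Kb1.
Count: 5.

5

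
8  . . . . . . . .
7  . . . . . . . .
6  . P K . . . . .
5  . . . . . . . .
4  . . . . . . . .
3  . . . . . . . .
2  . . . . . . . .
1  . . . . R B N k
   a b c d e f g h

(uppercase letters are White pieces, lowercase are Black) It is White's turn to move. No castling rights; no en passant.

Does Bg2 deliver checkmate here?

no

After Bg2: black king on h1; in check: yes, from the white bishop on g2.
Black has 2 legal replies: Kh2, Kxg2.
In check but a legal move exists → not checkmate.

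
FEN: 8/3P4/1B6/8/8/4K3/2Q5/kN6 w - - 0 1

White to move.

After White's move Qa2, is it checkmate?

After Qa2: black king on a1; in check: yes, from the white queen on a2.
Black has 1 legal reply: Kxa2.
In check but a legal move exists → not checkmate.

no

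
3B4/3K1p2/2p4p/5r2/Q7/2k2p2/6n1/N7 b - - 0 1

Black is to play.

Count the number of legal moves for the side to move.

20

Black to move; king on c3.
In check: no.
Legal moves: Rf6, Rh5, Rg5, Re5, Rd5+, Rc5, Rb5, Ra5, Rf4, Kd3, Kd2, Kb2, Nh4, Nf4, Ne3, Ne1, f6, h5, c5, f2.
Count: 20.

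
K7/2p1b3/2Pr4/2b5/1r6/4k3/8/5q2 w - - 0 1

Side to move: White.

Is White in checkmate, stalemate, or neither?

White to move; white king on a8.
In check: no.
King squares — a7: attacked by Bc5; b7: attacked by Rb4; b8: attacked by Rb4.
Legal moves for White: none.
Not in check and no legal moves → stalemate.

stalemate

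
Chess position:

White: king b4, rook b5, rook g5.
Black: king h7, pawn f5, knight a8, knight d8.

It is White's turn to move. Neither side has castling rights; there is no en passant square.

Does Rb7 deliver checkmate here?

After Rb7: black king on h7; in check: yes, from the white rook on b7.
Black has 5 legal replies: Kh8, Kh6, Nf7, Nxb7, Nc7.
In check but a legal move exists → not checkmate.

no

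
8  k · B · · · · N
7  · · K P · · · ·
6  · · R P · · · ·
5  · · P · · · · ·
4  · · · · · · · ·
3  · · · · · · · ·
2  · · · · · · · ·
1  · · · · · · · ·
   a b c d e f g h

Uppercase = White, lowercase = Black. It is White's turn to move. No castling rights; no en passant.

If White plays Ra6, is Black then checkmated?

yes

After Ra6: black king on a8; in check: yes, from the white rook on a6.
King squares — a7: attacked by Ra6; b7: attacked by Kc7; b8: attacked by Kc7.
Black has no legal moves → checkmate.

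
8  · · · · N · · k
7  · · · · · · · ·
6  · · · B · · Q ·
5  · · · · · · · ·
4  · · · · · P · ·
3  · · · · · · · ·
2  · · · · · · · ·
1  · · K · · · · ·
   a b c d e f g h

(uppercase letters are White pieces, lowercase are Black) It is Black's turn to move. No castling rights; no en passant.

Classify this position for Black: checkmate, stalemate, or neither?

Black to move; black king on h8.
In check: no.
King squares — g7: attacked by Qg6; h7: attacked by Qg6; g8: attacked by Qg6.
Legal moves for Black: none.
Not in check and no legal moves → stalemate.

stalemate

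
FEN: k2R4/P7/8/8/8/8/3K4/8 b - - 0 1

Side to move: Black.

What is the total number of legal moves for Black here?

Black to move; king on a8.
In check: yes, from the white rook on d8.
Legal moves: Kb7, Kxa7.
Count: 2.

2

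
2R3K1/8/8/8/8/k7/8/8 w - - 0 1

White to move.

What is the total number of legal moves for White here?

17

White to move; king on g8.
In check: no.
Legal moves: Kh8, Kf8, Kh7, Kg7, Kf7, Rf8, Re8, Rd8, Rb8, Ra8+, Rc7, Rc6, Rc5, Rc4, Rc3+, Rc2, Rc1.
Count: 17.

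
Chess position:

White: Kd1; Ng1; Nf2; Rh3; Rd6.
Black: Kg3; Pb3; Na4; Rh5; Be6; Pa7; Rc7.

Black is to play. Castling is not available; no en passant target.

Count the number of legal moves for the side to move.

5

Black to move; king on g3.
In check: yes, from the white rook on h3.
Legal moves: Kf4, Kg2, Kxf2, Bxh3, Rxh3.
Count: 5.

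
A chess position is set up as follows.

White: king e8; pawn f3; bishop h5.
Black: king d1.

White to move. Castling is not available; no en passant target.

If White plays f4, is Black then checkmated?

After f4: black king on d1; in check: yes, from the white bishop on h5.
Black has 4 legal replies: Kd2, Kc2, Ke1, Kc1.
In check but a legal move exists → not checkmate.

no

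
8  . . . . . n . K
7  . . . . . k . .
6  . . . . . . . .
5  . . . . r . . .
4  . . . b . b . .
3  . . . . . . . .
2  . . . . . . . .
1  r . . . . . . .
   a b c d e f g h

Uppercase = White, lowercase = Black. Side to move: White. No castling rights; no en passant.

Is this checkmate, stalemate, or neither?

White to move; white king on h8.
In check: no.
King squares — g7: attacked by Kf7; h7: attacked by Nf8; g8: attacked by Kf7.
Legal moves for White: none.
Not in check and no legal moves → stalemate.

stalemate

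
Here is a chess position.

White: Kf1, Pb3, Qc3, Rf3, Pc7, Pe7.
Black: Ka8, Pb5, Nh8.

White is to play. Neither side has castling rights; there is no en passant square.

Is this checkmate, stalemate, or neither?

neither

White to move; white king on f1.
In check: no.
Legal moves for White include: Rf8+, Rf7, Rf6, Rf5, Rf4, Rh3, Rg3, Re3, Rd3, Rf2, Qxh8+, Qg7, Qf6, Qc6+, Qe5, Qc5, Qa5+, Qd4, ... (list truncated; more exist).
White has legal moves and is not in check → neither.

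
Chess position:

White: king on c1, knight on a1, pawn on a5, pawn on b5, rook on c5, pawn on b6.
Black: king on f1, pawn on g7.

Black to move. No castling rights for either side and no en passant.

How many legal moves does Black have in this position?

Black to move; king on f1.
In check: no.
Legal moves: Kg2, Kf2, Ke2, Kg1, Ke1, g6, g5.
Count: 7.

7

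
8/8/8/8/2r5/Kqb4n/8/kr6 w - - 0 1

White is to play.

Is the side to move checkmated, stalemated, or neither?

checkmate

White to move; white king on a3.
In check: yes, from the black queen on b3.
King squares — a2: attacked by Ka1; b2: attacked by Ka1; b3: attacked by Rb1; a4: attacked by Qb3; b4: attacked by Qb3.
Legal moves for White: none.
In check with no legal moves → checkmate.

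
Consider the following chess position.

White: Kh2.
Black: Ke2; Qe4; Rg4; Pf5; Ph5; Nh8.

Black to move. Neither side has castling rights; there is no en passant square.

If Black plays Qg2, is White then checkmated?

yes

After Qg2: white king on h2; in check: yes, from the black queen on g2.
King squares — g1: attacked by Qg2; h1: attacked by Qg2; g2: attacked by Rg4; g3: attacked by Qg2; h3: attacked by Qg2.
White has no legal moves → checkmate.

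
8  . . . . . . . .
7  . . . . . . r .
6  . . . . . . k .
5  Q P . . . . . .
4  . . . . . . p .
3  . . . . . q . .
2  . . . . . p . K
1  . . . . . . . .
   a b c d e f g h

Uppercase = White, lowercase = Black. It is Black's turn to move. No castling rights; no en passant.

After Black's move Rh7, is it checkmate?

yes

After Rh7: white king on h2; in check: yes, from the black rook on h7.
King squares — g1: attacked by Pf2; h1: attacked by Qf3; g2: attacked by Qf3; g3: attacked by Qf3; h3: attacked by Qf3.
White has no legal moves → checkmate.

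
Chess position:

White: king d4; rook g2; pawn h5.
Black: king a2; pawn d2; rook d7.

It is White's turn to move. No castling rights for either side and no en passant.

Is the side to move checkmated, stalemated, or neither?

neither

White to move; white king on d4.
In check: yes, from the black rook on d7.
Legal moves for White: Ke5, Kc5, Ke4, Kc4, Ke3, Kc3.
White is in check but has 6 legal moves → neither.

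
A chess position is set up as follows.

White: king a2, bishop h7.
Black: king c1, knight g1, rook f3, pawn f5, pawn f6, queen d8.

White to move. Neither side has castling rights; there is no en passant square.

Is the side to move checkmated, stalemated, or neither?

neither

White to move; white king on a2.
In check: no.
Legal moves for White: Bg8, Bg6, Bxf5, Ka1.
White has 4 legal moves and is not in check → neither.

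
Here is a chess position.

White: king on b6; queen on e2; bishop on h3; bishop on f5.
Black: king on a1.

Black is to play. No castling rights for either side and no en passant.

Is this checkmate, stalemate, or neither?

stalemate

Black to move; black king on a1.
In check: no.
King squares — b1: attacked by Bf5; a2: attacked by Qe2; b2: attacked by Qe2.
Legal moves for Black: none.
Not in check and no legal moves → stalemate.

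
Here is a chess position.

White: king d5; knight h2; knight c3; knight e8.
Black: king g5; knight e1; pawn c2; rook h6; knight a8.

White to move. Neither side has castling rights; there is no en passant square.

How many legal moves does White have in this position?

19

White to move; king on d5.
In check: no.
Legal moves: Ng7, Nc7, Nf6, Nd6, Ke5, Kc5, Ke4, Kd4, Kc4, Nb5, Ne4+, Na4, Ne2, Na2, Nd1, Nb1, Ng4, Nf3+, Nf1.
Count: 19.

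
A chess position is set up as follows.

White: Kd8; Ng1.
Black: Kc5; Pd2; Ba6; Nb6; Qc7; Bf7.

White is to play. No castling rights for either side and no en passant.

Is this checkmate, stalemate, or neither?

White to move; white king on d8.
In check: yes, from the black queen on c7.
Legal moves for White: Kxc7.
White is in check but has 1 legal move → neither.

neither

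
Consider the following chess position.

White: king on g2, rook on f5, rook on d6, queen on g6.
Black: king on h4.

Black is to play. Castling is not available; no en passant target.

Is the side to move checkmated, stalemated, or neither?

Black to move; black king on h4.
In check: no.
King squares — g3: attacked by Kg2; h3: attacked by Kg2; g4: attacked by Qg6; g5: attacked by Rf5; h5: attacked by Rf5.
Legal moves for Black: none.
Not in check and no legal moves → stalemate.

stalemate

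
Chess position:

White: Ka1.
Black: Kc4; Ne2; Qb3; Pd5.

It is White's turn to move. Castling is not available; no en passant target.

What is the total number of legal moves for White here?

0

White to move; king on a1.
In check: no.
Legal moves: none.
Count: 0.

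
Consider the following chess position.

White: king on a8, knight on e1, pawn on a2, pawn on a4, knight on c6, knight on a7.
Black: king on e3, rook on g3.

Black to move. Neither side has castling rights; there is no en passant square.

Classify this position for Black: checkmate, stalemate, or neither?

neither

Black to move; black king on e3.
In check: no.
Legal moves for Black: Rg8+, Rg7, Rg6, Rg5, Rg4, Rh3, Rf3, Rg2, Rg1, Kf4, Ke4, Kf2, Ke2, Kd2.
Black has 14 legal moves and is not in check → neither.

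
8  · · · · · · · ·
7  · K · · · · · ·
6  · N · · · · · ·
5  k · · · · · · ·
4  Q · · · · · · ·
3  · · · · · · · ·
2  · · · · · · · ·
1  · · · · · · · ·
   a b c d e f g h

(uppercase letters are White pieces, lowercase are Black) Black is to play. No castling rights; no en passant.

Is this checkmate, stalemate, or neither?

Black to move; black king on a5.
In check: yes, from the white queen on a4.
King squares — a4: attacked by Nb6; b4: attacked by Qa4; b5: attacked by Qa4; a6: attacked by Qa4; b6: attacked by Kb7.
Legal moves for Black: none.
In check with no legal moves → checkmate.

checkmate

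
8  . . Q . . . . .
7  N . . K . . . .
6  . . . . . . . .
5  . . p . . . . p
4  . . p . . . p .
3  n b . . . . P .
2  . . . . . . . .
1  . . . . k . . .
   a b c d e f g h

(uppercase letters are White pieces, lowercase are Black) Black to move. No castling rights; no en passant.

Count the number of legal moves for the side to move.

Black to move; king on e1.
In check: no.
Legal moves: Ba4+, Bc2, Ba2, Bd1, Nb5, Nc2, Nb1, Kf2, Ke2, Kd2, Kf1, Kd1, h4, c3.
Count: 14.

14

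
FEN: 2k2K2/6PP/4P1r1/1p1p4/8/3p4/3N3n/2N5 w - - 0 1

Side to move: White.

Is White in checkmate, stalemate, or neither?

neither

White to move; white king on f8.
In check: no.
Legal moves for White include: Kg8, Ke8, Kf7, Ke7, Ne4, Nc4, Nf3, Ndb3, Nf1, Nb1, Nxd3, Ncb3, Ne2, Na2, h8=Q, h8=R, h8=B, h8=N, ... (list truncated; more exist).
White has legal moves and is not in check → neither.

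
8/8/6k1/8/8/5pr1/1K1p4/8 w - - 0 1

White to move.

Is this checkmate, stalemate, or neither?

neither

White to move; white king on b2.
In check: no.
Legal moves for White: Kc3, Kb3, Ka3, Kc2, Ka2, Kb1, Ka1.
White has 7 legal moves and is not in check → neither.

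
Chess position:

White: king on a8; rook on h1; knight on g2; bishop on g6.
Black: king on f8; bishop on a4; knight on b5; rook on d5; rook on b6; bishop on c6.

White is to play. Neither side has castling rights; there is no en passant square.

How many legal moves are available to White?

0

White to move; king on a8.
In check: yes, from the black bishop on c6.
Legal moves: none.
Count: 0.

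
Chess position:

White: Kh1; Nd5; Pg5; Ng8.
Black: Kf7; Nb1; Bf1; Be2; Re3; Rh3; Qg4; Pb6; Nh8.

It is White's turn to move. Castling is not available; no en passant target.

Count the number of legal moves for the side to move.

White to move; king on h1.
In check: yes, from the black rook on h3.
Legal moves: none.
Count: 0.

0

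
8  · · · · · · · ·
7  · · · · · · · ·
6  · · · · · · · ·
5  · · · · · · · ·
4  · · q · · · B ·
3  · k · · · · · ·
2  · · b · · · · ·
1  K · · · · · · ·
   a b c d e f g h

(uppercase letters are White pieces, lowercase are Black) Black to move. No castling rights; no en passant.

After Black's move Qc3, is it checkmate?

After Qc3: white king on a1; in check: yes, from the black queen on c3.
King squares — b1: attacked by Bc2; a2: attacked by Kb3; b2: attacked by Kb3.
White has no legal moves → checkmate.

yes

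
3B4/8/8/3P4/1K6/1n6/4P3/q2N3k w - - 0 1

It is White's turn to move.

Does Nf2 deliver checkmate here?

After Nf2: black king on h1; in check: yes, from the white knight on f2.
Black has 3 legal replies: Kh2, Kg2, Kg1.
In check but a legal move exists → not checkmate.

no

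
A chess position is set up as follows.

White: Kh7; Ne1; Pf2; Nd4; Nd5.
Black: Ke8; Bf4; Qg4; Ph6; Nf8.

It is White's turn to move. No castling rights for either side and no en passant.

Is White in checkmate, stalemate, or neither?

White to move; white king on h7.
In check: yes, from the black knight on f8.
King squares — g6: attacked by Qg4; h6: attacked by Bf4; g7: attacked by Qg4; g8: attacked by Qg4; h8: available.
Legal moves for White: Kh8.
White is in check but has 1 legal move → neither.

neither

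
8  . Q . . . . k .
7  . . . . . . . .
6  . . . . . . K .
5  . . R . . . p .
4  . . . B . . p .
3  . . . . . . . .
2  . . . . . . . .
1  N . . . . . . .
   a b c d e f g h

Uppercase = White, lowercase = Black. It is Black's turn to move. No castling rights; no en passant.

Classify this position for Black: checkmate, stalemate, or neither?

checkmate

Black to move; black king on g8.
In check: yes, from the white queen on b8.
King squares — f7: attacked by Kg6; g7: attacked by Bd4; h7: attacked by Kg6; f8: attacked by Qb8; h8: attacked by Bd4.
Legal moves for Black: none.
In check with no legal moves → checkmate.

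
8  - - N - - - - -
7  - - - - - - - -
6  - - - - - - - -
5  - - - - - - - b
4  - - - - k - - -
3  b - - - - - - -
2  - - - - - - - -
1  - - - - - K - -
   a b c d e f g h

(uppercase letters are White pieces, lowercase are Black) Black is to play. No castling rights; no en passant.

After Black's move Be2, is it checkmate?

no

After Be2: white king on f1; in check: yes, from the black bishop on e2.
White has 5 legal replies: Kg2, Kf2, Kxe2, Kg1, Ke1.
In check but a legal move exists → not checkmate.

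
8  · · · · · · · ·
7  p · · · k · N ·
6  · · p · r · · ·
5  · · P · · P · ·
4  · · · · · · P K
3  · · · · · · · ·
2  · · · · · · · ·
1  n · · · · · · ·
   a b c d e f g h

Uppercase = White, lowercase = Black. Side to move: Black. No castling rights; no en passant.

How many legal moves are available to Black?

Black to move; king on e7.
In check: no.
Legal moves: Kf8, Kd8, Kf7, Kd7, Kf6, Rh6+, Rg6, Rf6, Rd6, Re5, Re4, Re3, Re2, Re1, Nb3, Nc2, a6, a5.
Count: 18.

18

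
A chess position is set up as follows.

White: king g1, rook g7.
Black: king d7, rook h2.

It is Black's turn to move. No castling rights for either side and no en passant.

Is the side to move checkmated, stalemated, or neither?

Black to move; black king on d7.
In check: yes, from the white rook on g7.
Legal moves for Black: Ke8, Kd8, Kc8, Ke6, Kd6, Kc6.
Black is in check but has 6 legal moves → neither.

neither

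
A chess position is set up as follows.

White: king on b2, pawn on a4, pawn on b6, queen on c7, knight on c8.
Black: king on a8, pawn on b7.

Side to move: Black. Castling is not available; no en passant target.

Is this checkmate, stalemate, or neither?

Black to move; black king on a8.
In check: no.
King squares — a7: attacked by Pb6; b7: own pawn; b8: attacked by Qc7.
Legal moves for Black: none.
Not in check and no legal moves → stalemate.

stalemate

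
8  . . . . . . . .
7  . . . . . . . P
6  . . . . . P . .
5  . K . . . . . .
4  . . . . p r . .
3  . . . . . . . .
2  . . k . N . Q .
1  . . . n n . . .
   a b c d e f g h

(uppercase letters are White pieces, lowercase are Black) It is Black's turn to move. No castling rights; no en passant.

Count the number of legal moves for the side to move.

20

Black to move; king on c2.
In check: no.
Legal moves: Rxf6, Rf5+, Rh4, Rg4, Rf3, Rf2, Rf1, Kd3, Kb3, Kd2, Kb2, Kb1, Nf3, Nd3, Nxg2, Ne3, Nc3+, Nf2, Nb2, e3.
Count: 20.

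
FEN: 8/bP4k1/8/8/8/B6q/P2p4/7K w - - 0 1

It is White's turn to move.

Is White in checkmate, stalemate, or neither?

White to move; white king on h1.
In check: yes, from the black queen on h3.
King squares — g1: attacked by Ba7; g2: attacked by Qh3; h2: attacked by Qh3.
Legal moves for White: none.
In check with no legal moves → checkmate.

checkmate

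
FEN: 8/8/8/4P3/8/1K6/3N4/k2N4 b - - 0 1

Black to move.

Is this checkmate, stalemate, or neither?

Black to move; black king on a1.
In check: no.
King squares — b1: attacked by Nd2; a2: attacked by Kb3; b2: attacked by Nd1.
Legal moves for Black: none.
Not in check and no legal moves → stalemate.

stalemate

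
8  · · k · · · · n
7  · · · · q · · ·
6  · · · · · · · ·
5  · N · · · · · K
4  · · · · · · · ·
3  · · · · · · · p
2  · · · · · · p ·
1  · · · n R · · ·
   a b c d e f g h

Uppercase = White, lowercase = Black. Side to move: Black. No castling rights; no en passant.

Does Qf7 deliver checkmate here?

no

After Qf7: white king on h5; in check: yes, from the black queen on f7.
White has 4 legal replies: Kh6, Kg5, Kh4, Kg4.
In check but a legal move exists → not checkmate.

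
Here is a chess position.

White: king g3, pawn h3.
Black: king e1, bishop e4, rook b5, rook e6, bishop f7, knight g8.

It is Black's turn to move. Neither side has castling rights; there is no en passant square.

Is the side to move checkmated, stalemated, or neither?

Black to move; black king on e1.
In check: no.
Legal moves for Black include: Ne7, Nh6, Nf6, Be8, Bfg6, Bh5, Re8, Re7, Rh6, Rg6+, Rf6, Rd6, Rc6, Reb6, Ra6, Ree5, Rb8, Rb7, ... (list truncated; more exist).
Black has legal moves and is not in check → neither.

neither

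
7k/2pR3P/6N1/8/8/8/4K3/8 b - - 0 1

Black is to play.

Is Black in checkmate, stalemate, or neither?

checkmate

Black to move; black king on h8.
In check: yes, from the white knight on g6.
King squares — g7: attacked by Rd7; h7: attacked by Rd7; g8: attacked by Ph7.
Legal moves for Black: none.
In check with no legal moves → checkmate.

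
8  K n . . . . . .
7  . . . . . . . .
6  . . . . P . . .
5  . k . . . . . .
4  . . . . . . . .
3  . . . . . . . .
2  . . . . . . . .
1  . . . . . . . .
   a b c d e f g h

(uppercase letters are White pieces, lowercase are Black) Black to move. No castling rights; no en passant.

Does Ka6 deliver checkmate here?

After Ka6: white king on a8; in check: no.
White is not in check, so this cannot be checkmate.

no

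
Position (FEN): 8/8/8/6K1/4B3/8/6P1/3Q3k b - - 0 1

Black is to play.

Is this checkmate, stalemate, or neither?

neither

Black to move; black king on h1.
In check: yes, from the white queen on d1.
Legal moves for Black: Kh2.
Black is in check but has 1 legal move → neither.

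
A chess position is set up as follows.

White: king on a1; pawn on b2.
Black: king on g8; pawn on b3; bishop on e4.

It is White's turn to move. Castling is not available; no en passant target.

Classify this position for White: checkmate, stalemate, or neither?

stalemate

White to move; white king on a1.
In check: no.
King squares — b1: attacked by Be4; a2: attacked by Pb3; b2: own pawn.
Legal moves for White: none.
Not in check and no legal moves → stalemate.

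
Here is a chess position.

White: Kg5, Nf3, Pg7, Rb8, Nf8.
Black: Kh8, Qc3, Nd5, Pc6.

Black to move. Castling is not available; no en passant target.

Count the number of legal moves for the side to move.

3

Black to move; king on h8.
In check: yes, from the white pawn on g7.
Legal moves: Kg8, Kxg7, Qxg7+.
Count: 3.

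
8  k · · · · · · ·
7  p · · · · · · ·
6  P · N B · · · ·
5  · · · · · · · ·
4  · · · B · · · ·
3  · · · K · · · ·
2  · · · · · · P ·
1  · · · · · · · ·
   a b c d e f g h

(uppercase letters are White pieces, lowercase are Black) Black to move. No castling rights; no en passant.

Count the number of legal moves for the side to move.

Black to move; king on a8.
In check: no.
Legal moves: none.
Count: 0.

0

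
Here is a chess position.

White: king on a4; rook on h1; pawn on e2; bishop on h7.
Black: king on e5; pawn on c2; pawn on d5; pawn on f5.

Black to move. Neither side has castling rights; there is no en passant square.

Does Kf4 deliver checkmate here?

no

After Kf4: white king on a4; in check: no.
White is not in check, so this cannot be checkmate.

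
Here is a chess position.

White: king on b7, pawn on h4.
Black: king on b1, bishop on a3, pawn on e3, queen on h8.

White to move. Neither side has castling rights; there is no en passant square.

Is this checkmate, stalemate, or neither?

White to move; white king on b7.
In check: no.
Legal moves for White: Kc7, Ka7, Kc6, Kb6, Ka6, h5.
White has 6 legal moves and is not in check → neither.

neither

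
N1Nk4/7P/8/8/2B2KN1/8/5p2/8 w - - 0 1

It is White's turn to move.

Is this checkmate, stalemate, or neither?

White to move; white king on f4.
In check: no.
Legal moves for White include: Ne7, Na7, Nd6, Ncb6, Nc7, Nab6, Nh6, Nf6, Ne5, Ne3, Nh2, Nxf2, Kg5, Kf5, Ke5, Ke4, Kg3, Kf3, ... (list truncated; more exist).
White has legal moves and is not in check → neither.

neither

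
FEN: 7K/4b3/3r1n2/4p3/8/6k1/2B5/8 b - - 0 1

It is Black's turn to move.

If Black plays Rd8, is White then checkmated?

After Rd8: white king on h8; in check: yes, from the black rook on d8.
White has 1 legal reply: Kg7.
In check but a legal move exists → not checkmate.

no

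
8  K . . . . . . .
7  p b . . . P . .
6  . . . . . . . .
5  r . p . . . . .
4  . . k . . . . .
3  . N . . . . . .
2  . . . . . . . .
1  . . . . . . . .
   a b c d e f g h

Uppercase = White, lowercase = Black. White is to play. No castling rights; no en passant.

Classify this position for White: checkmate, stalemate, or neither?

White to move; white king on a8.
In check: yes, from the black bishop on b7.
Legal moves for White: Kb8, Kxb7.
White is in check but has 2 legal moves → neither.

neither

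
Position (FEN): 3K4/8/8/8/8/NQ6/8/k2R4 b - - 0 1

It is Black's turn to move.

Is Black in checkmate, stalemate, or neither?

checkmate

Black to move; black king on a1.
In check: yes, from the white rook on d1.
King squares — b1: attacked by Rd1; a2: attacked by Qb3; b2: attacked by Qb3.
Legal moves for Black: none.
In check with no legal moves → checkmate.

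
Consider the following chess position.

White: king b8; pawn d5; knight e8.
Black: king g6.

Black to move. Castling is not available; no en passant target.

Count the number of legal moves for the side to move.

Black to move; king on g6.
In check: no.
Legal moves: Kh7, Kf7, Kh6, Kh5, Kg5, Kf5.
Count: 6.

6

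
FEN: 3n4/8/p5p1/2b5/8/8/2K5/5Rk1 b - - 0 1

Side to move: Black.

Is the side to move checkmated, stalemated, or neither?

neither

Black to move; black king on g1.
In check: yes, from the white rook on f1.
Legal moves for Black: Kh2, Kg2, Kxf1.
Black is in check but has 3 legal moves → neither.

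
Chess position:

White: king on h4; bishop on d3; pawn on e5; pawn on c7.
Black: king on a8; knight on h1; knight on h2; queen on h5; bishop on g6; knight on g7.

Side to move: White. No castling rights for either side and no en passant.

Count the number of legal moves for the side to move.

0

White to move; king on h4.
In check: yes, from the black queen on h5.
Legal moves: none.
Count: 0.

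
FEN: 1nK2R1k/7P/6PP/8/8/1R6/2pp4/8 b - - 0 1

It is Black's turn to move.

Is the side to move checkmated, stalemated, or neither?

checkmate

Black to move; black king on h8.
In check: yes, from the white rook on f8.
King squares — g7: attacked by Ph6; h7: attacked by Pg6; g8: attacked by Ph7.
Legal moves for Black: none.
In check with no legal moves → checkmate.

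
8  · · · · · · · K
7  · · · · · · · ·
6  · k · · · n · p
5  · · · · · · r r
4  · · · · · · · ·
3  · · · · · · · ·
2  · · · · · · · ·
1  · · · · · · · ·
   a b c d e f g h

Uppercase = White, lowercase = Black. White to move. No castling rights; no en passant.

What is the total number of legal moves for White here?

White to move; king on h8.
In check: no.
Legal moves: none.
Count: 0.

0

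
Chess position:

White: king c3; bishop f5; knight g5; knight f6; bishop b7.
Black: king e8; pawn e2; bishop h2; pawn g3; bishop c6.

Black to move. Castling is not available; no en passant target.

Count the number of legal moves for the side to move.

Black to move; king on e8.
In check: yes, from the white knight on f6.
Legal moves: Kf8, Kd8, Ke7.
Count: 3.

3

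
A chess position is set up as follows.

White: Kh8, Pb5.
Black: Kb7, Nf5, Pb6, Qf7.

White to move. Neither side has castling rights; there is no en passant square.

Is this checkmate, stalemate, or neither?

stalemate

White to move; white king on h8.
In check: no.
King squares — g7: attacked by Nf5; h7: attacked by Qf7; g8: attacked by Qf7.
Legal moves for White: none.
Not in check and no legal moves → stalemate.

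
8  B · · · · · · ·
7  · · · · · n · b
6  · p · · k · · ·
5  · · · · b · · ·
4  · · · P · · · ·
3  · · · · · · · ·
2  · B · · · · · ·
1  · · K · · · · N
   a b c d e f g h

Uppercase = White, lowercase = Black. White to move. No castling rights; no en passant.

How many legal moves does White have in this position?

White to move; king on c1.
In check: no.
Legal moves: Bb7, Bc6, Bd5+, Be4, Bf3, Bg2, Bc3, Ba3, Ba1, Ng3, Nf2, Kd2, Kd1, dxe5, d5+.
Count: 15.

15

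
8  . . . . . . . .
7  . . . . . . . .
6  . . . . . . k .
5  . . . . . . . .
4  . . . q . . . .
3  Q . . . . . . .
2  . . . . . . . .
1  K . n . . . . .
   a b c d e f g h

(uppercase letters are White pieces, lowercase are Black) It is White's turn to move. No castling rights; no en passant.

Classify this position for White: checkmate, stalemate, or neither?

White to move; white king on a1.
In check: yes, from the black queen on d4.
King squares — b1: available; a2: attacked by Nc1; b2: attacked by Qd4.
Legal moves for White: Kb1, Qc3, Qb2.
White is in check but has 3 legal moves → neither.

neither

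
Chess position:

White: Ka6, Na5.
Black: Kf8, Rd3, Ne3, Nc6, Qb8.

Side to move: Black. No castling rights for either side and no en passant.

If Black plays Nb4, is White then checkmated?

After Nb4: white king on a6; in check: yes, from the black knight on b4.
King squares — a5: own knight; b5: attacked by Qb8; b6: attacked by Qb8; a7: attacked by Qb8; b7: attacked by Qb8.
White has no legal moves → checkmate.

yes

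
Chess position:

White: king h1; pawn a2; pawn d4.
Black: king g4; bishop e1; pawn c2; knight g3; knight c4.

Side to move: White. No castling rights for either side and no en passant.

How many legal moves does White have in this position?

White to move; king on h1.
In check: yes, from the black knight on g3.
Legal moves: Kh2, Kg2, Kg1.
Count: 3.

3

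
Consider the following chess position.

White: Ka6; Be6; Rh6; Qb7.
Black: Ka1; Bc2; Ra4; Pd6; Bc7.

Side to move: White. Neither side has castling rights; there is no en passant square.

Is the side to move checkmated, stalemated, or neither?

neither

White to move; white king on a6.
In check: yes, from the black rook on a4.
Legal moves for White: Kb5.
White is in check but has 1 legal move → neither.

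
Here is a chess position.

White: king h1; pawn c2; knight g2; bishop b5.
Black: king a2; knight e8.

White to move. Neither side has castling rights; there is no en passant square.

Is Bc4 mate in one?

After Bc4: black king on a2; in check: yes, from the white bishop on c4.
Black has 4 legal replies: Ka3, Kb2, Kb1, Ka1.
In check but a legal move exists → not checkmate.

no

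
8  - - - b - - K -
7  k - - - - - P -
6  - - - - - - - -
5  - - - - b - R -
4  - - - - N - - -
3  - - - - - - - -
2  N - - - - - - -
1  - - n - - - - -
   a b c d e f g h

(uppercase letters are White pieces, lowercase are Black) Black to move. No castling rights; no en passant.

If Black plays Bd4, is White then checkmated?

no

After Bd4: white king on g8; in check: no.
White is not in check, so this cannot be checkmate.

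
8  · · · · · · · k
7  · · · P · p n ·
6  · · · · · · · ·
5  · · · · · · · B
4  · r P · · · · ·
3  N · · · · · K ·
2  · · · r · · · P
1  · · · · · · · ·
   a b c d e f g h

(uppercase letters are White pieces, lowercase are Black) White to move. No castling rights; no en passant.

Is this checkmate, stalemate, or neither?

White to move; white king on g3.
In check: no.
Legal moves for White include: Bxf7, Bg6, Bg4, Bf3, Be2, Bd1, Kh4, Kg4, Kf4, Kh3, Kf3, Nb5, Nc2, Nb1, d8=Q+, d8=R+, d8=B, d8=N, ... (list truncated; more exist).
White has legal moves and is not in check → neither.

neither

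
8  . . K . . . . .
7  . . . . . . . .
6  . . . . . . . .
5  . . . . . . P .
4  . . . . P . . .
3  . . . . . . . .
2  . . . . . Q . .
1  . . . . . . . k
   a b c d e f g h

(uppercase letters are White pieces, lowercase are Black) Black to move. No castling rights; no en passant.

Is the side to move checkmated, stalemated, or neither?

Black to move; black king on h1.
In check: no.
King squares — g1: attacked by Qf2; g2: attacked by Qf2; h2: attacked by Qf2.
Legal moves for Black: none.
Not in check and no legal moves → stalemate.

stalemate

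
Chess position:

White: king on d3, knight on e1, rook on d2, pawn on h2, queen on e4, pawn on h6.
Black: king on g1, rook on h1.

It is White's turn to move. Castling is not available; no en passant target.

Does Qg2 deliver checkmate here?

yes

After Qg2: black king on g1; in check: yes, from the white queen on g2.
King squares — f1: attacked by Qg2; h1: own rook; f2: attacked by Rd2; g2: attacked by Ne1; h2: attacked by Qg2.
Black has no legal moves → checkmate.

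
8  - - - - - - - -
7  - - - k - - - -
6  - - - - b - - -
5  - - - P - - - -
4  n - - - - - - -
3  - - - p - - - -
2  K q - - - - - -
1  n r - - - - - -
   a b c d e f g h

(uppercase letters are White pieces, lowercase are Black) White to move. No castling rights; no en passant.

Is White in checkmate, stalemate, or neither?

checkmate

White to move; white king on a2.
In check: yes, from the black queen on b2.
King squares — a1: attacked by Rb1; b1: attacked by Qb2; b2: attacked by Rb1; a3: attacked by Qb2; b3: attacked by Na1.
Legal moves for White: none.
In check with no legal moves → checkmate.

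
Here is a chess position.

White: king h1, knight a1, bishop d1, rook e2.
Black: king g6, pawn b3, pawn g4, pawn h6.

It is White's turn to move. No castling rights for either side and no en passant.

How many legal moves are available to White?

White to move; king on h1.
In check: no.
Legal moves: Re8, Re7, Re6+, Re5, Re4, Re3, Rh2, Rg2, Rf2, Rd2, Rc2, Rb2, Ra2, Re1, Kh2, Kg2, Kg1, Bxb3, Bc2+, Nxb3, Nc2.
Count: 21.

21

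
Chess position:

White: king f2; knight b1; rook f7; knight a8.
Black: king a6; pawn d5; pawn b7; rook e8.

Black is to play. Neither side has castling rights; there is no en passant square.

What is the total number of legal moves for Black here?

20

Black to move; king on a6.
In check: no.
Legal moves: Rh8, Rg8, Rf8, Rd8, Rc8, Rb8, Rxa8, Re7, Re6, Re5, Re4, Re3, Re2+, Re1, Ka7, Kb5, Ka5, b6, d4, b5.
Count: 20.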